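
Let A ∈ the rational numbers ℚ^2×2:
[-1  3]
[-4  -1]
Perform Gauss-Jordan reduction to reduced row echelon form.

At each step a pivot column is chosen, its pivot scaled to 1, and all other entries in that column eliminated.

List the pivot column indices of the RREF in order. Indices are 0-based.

pivot columns: 0, 1

[1] R0 /= -1  ⇒  (1, -3)
     R1 -= -4·R0  ⇒  (0, -13)
[2] R1 /= -13  ⇒  (0, 1)
     R0 -= -3·R1  ⇒  (1, 0)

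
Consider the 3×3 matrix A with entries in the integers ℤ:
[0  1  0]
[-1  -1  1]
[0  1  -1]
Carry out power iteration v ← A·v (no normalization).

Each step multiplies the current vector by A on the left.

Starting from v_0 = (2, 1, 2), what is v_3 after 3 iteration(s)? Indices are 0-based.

v_3 = (-1, 2, -1)

v_0 = (2, 1, 2).
v_1 = A·v_0 = (1, -1, -1).
v_2 = A·v_1 = (-1, -1, 0).
v_3 = A·v_2 = (-1, 2, -1).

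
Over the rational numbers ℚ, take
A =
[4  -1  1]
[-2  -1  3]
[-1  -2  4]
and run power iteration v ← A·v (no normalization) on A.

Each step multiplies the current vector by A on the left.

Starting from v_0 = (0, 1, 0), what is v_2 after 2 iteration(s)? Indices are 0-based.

v_0 = (0, 1, 0).
v_1 = A·v_0 = (-1, -1, -2).
v_2 = A·v_1 = (-5, -3, -5).

v_2 = (-5, -3, -5)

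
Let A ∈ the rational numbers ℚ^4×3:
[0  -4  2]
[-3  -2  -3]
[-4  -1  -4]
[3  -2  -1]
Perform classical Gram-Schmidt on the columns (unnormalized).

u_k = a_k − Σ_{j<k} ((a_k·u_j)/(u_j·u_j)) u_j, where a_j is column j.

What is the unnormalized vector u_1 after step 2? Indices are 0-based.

u_1 = (-4, -28/17, -9/17, -40/17)

Step 1: u_0 = a_0 = (0, -3, -4, 3).
Step 2: u_1 = a_1 − (2/17)·u_0 = (-4, -28/17, -9/17, -40/17).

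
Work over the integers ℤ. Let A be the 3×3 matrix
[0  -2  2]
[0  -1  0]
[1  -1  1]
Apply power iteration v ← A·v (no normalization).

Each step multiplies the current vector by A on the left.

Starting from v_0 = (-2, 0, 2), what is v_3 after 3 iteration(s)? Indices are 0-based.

v_3 = (8, 0, 4)

v_0 = (-2, 0, 2).
v_1 = A·v_0 = (4, 0, 0).
v_2 = A·v_1 = (0, 0, 4).
v_3 = A·v_2 = (8, 0, 4).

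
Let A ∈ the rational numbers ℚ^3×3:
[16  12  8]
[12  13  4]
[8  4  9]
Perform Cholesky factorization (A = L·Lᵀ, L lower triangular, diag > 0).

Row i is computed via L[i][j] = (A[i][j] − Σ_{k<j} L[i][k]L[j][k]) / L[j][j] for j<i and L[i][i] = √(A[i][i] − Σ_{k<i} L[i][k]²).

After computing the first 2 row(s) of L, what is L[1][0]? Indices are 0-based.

L[1][0] = 3

Step 1: L[0][0] = √(16) = 4.
  L[1][0] = (12) / L[0][0] = 3.
Step 2: L[1][1] = √(4) = 2.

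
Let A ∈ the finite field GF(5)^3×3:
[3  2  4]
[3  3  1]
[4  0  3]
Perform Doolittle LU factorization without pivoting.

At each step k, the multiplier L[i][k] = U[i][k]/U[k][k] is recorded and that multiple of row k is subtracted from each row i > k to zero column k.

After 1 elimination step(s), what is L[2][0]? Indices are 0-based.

L[2][0] = 3

Step 1: pivot at (0,0) is 3.
  row1 ← row1 − (1)·row0  ⇒  L[1][0]=1, U row1=(0, 1, 2)
  row2 ← row2 − (3)·row0  ⇒  L[2][0]=3, U row2=(0, 4, 1)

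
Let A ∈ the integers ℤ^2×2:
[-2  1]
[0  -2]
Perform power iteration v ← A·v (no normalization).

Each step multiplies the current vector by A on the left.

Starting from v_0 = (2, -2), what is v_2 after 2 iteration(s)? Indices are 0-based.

v_2 = (16, -8)

v_0 = (2, -2).
v_1 = A·v_0 = (-6, 4).
v_2 = A·v_1 = (16, -8).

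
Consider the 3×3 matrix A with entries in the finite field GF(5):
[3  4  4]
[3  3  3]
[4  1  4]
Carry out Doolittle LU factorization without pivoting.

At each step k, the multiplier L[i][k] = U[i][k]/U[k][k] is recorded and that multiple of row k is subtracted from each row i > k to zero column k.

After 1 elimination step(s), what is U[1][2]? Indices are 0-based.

U[1][2] = 4

k=0: U[0][0]=3
  eliminate (1,0): mult=1, new row 1: (0, 4, 4); set L[1][0]=1
  eliminate (2,0): mult=3, new row 2: (0, 4, 2); set L[2][0]=3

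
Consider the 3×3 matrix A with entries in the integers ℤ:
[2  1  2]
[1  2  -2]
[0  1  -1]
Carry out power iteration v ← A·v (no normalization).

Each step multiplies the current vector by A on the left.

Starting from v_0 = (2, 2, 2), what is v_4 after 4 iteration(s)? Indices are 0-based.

v_0 = (2, 2, 2).
v_1 = A·v_0 = (10, 2, 0).
v_2 = A·v_1 = (22, 14, 2).
v_3 = A·v_2 = (62, 46, 12).
v_4 = A·v_3 = (194, 130, 34).

v_4 = (194, 130, 34)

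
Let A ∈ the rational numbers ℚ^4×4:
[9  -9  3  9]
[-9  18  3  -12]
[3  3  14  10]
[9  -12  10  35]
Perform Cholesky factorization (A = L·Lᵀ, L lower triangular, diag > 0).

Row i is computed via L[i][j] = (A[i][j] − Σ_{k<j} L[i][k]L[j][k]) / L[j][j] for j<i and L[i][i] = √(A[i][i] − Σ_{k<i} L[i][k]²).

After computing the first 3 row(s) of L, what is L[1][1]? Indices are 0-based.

L[1][1] = 3

Step 1: L[0][0] = √(9) = 3.
  L[1][0] = (-9) / L[0][0] = -3.
Step 2: L[1][1] = √(9) = 3.
  L[2][0] = (3) / L[0][0] = 1.
  L[2][1] = (6) / L[1][1] = 2.
Step 3: L[2][2] = √(9) = 3.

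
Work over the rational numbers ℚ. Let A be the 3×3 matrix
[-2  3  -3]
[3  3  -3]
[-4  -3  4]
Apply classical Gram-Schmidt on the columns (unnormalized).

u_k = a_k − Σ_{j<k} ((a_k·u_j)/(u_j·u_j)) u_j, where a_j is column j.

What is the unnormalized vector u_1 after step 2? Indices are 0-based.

Step 1: u_0 = a_0 = (-2, 3, -4).
Step 2: u_1 = a_1 − (15/29)·u_0 = (117/29, 42/29, -27/29).

u_1 = (117/29, 42/29, -27/29)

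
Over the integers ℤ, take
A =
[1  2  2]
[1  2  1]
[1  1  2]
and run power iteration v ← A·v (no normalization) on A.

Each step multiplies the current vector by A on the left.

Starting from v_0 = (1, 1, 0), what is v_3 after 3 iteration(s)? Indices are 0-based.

v_0 = (1, 1, 0).
v_1 = A·v_0 = (3, 3, 2).
v_2 = A·v_1 = (13, 11, 10).
v_3 = A·v_2 = (55, 45, 44).

v_3 = (55, 45, 44)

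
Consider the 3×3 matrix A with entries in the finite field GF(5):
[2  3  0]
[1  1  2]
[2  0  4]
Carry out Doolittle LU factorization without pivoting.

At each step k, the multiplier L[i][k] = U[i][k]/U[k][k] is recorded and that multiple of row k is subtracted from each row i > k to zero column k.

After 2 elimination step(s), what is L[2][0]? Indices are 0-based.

L[2][0] = 1

[col 0] pivot 2
  R1 -= 3*R0 → (0, 2, 2)  (L[1][0] := 3)
  R2 -= 1*R0 → (0, 2, 4)  (L[2][0] := 1)
[col 1] pivot 2
  R2 -= 1*R1 → (0, 0, 2)  (L[2][1] := 1)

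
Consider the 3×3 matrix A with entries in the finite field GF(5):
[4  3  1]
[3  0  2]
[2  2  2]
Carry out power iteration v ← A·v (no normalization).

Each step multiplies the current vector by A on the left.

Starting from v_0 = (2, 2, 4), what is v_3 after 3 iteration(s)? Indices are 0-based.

v_3 = (4, 2, 4)

v_0 = (2, 2, 4).
v_1 = A·v_0 = (3, 4, 1).
v_2 = A·v_1 = (0, 1, 1).
v_3 = A·v_2 = (4, 2, 4).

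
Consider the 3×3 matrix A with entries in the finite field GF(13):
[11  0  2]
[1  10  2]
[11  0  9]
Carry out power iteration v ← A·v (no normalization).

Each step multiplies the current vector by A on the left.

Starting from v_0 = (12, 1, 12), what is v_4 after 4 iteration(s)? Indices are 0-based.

v_0 = (12, 1, 12).
v_1 = A·v_0 = (0, 7, 6).
v_2 = A·v_1 = (12, 4, 2).
v_3 = A·v_2 = (6, 4, 7).
v_4 = A·v_3 = (2, 8, 12).

v_4 = (2, 8, 12)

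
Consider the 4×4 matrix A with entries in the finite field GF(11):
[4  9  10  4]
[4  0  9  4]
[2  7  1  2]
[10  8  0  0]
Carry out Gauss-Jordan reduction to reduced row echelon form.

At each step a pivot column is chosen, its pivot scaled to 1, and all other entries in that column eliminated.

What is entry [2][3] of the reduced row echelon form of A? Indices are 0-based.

[1] R0 /= 4  ⇒  (1, 5, 8, 1)
     R1 -= 4·R0  ⇒  (0, 2, 10, 0)
     R2 -= 2·R0  ⇒  (0, 8, 7, 0)
     R3 -= 10·R0  ⇒  (0, 2, 8, 1)
[2] R1 /= 2  ⇒  (0, 1, 5, 0)
     R0 -= 5·R1  ⇒  (1, 0, 5, 1)
     R2 -= 8·R1  ⇒  (0, 0, 0, 0)
     R3 -= 2·R1  ⇒  (0, 0, 9, 1)
[3] R2 <-> R3
[3] R2 /= 9  ⇒  (0, 0, 1, 5)
     R0 -= 5·R2  ⇒  (1, 0, 0, 9)
     R1 -= 5·R2  ⇒  (0, 1, 0, 8)
column 3 empty below row 3

M[2][3] = 5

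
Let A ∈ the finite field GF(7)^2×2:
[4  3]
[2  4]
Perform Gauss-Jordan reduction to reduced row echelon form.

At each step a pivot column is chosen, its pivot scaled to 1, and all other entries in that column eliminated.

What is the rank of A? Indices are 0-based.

rank = 2

step 1: normalize row 0 (÷4) = (1, 6)
  row 1: subtract 2×row0 = (0, 6)
step 2: normalize row 1 (÷6) = (0, 1)
  row 0: subtract 6×row1 = (1, 0)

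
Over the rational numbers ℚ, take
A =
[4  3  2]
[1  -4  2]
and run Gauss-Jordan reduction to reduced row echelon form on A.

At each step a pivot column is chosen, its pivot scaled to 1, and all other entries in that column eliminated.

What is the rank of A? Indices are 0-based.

rank = 2

pivot(0,0)=4: scale R0 → (1, 3/4, 1/2)
  clear (1,0): R1 −= (1)R0 → (0, -19/4, 3/2)
pivot(1,1)=-19/4: scale R1 → (0, 1, -6/19)
  clear (0,1): R0 −= (3/4)R1 → (1, 0, 14/19)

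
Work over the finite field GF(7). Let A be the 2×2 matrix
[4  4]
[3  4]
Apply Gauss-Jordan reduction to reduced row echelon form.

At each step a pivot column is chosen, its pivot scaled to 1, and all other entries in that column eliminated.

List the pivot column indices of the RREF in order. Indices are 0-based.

pivot(0,0)=4: scale R0 → (1, 1)
  clear (1,0): R1 −= (3)R0 → (0, 1)
pivot(1,1)=1: scale R1 → (0, 1)
  clear (0,1): R0 −= (1)R1 → (1, 0)

pivot columns: 0, 1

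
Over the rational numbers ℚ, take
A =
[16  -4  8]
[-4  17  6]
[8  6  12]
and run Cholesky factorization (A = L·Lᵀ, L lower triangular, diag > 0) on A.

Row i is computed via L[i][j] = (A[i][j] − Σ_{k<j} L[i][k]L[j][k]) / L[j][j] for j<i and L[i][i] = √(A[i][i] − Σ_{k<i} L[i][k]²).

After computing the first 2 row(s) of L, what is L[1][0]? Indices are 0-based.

Step 1: L[0][0] = √(16) = 4.
  L[1][0] = (-4) / L[0][0] = -1.
Step 2: L[1][1] = √(16) = 4.

L[1][0] = -1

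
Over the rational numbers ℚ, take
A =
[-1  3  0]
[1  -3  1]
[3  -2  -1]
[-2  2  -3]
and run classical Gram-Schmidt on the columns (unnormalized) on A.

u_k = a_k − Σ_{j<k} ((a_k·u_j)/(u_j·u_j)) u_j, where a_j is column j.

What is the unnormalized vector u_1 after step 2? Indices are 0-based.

u_1 = (29/15, -29/15, 6/5, -2/15)

Step 1: u_0 = a_0 = (-1, 1, 3, -2).
Step 2: u_1 = a_1 − (-16/15)·u_0 = (29/15, -29/15, 6/5, -2/15).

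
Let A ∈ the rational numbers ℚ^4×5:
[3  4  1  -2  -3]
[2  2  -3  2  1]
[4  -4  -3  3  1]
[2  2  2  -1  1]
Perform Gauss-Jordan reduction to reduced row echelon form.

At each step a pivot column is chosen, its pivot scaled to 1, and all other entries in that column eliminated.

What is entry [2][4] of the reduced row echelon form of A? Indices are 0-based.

M[2][4] = 111/64

[1] R0 /= 3  ⇒  (1, 4/3, 1/3, -2/3, -1)
     R1 -= 2·R0  ⇒  (0, -2/3, -11/3, 10/3, 3)
     R2 -= 4·R0  ⇒  (0, -28/3, -13/3, 17/3, 5)
     R3 -= 2·R0  ⇒  (0, -2/3, 4/3, 1/3, 3)
[2] R1 /= -2/3  ⇒  (0, 1, 11/2, -5, -9/2)
     R0 -= 4/3·R1  ⇒  (1, 0, -7, 6, 5)
     R2 -= -28/3·R1  ⇒  (0, 0, 47, -41, -37)
     R3 -= -2/3·R1  ⇒  (0, 0, 5, -3, 0)
[3] R2 /= 47  ⇒  (0, 0, 1, -41/47, -37/47)
     R0 -= -7·R2  ⇒  (1, 0, 0, -5/47, -24/47)
     R1 -= 11/2·R2  ⇒  (0, 1, 0, -19/94, -8/47)
     R3 -= 5·R2  ⇒  (0, 0, 0, 64/47, 185/47)
[4] R3 /= 64/47  ⇒  (0, 0, 0, 1, 185/64)
     R0 -= -5/47·R3  ⇒  (1, 0, 0, 0, -13/64)
     R1 -= -19/94·R3  ⇒  (0, 1, 0, 0, 53/128)
     R2 -= -41/47·R3  ⇒  (0, 0, 1, 0, 111/64)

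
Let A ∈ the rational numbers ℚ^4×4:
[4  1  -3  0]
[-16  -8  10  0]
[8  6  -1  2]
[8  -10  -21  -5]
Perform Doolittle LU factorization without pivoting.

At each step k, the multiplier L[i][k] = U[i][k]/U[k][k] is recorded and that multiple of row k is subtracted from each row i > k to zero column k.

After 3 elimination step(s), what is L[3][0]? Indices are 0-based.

L[3][0] = 2

k=0: U[0][0]=4
  eliminate (1,0): mult=-4, new row 1: (0, -4, -2, 0); set L[1][0]=-4
  eliminate (2,0): mult=2, new row 2: (0, 4, 5, 2); set L[2][0]=2
  eliminate (3,0): mult=2, new row 3: (0, -12, -15, -5); set L[3][0]=2
k=1: U[1][1]=-4
  eliminate (2,1): mult=-1, new row 2: (0, 0, 3, 2); set L[2][1]=-1
  eliminate (3,1): mult=3, new row 3: (0, 0, -9, -5); set L[3][1]=3
k=2: U[2][2]=3
  eliminate (3,2): mult=-3, new row 3: (0, 0, 0, 1); set L[3][2]=-3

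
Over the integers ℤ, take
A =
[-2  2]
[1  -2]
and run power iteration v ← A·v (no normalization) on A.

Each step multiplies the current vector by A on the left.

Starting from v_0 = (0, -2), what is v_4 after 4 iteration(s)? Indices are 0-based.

v_4 = (192, -136)

v_0 = (0, -2).
v_1 = A·v_0 = (-4, 4).
v_2 = A·v_1 = (16, -12).
v_3 = A·v_2 = (-56, 40).
v_4 = A·v_3 = (192, -136).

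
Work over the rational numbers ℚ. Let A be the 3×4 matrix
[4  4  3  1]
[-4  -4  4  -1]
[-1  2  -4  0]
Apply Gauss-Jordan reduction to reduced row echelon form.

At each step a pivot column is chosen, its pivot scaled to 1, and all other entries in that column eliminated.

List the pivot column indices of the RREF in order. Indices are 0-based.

pivot(0,0)=4: scale R0 → (1, 1, 3/4, 1/4)
  clear (1,0): R1 −= (-4)R0 → (0, 0, 7, 0)
  clear (2,0): R2 −= (-1)R0 → (0, 3, -13/4, 1/4)
pivot(1,1): swap R1↔R2
pivot(1,1)=3: scale R1 → (0, 1, -13/12, 1/12)
  clear (0,1): R0 −= (1)R1 → (1, 0, 11/6, 1/6)
pivot(2,2)=7: scale R2 → (0, 0, 1, 0)
  clear (0,2): R0 −= (11/6)R2 → (1, 0, 0, 1/6)
  clear (1,2): R1 −= (-13/12)R2 → (0, 1, 0, 1/12)

pivot columns: 0, 1, 2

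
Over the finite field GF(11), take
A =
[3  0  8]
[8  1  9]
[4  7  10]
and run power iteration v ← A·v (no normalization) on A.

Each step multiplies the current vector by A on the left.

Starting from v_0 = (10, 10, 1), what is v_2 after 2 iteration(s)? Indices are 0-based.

v_2 = (7, 9, 10)

v_0 = (10, 10, 1).
v_1 = A·v_0 = (5, 0, 10).
v_2 = A·v_1 = (7, 9, 10).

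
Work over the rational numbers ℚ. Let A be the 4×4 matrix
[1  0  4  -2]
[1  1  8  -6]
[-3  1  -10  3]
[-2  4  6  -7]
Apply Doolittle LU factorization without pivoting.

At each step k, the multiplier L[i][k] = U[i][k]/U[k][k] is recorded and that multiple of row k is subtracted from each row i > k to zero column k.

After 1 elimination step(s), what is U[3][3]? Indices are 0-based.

[col 0] pivot 1
  R1 -= 1*R0 → (0, 1, 4, -4)  (L[1][0] := 1)
  R2 -= -3*R0 → (0, 1, 2, -3)  (L[2][0] := -3)
  R3 -= -2*R0 → (0, 4, 14, -11)  (L[3][0] := -2)

U[3][3] = -11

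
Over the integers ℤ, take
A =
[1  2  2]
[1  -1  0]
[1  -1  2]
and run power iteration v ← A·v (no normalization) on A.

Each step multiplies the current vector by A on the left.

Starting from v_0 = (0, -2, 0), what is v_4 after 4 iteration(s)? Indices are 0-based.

v_0 = (0, -2, 0).
v_1 = A·v_0 = (-4, 2, 2).
v_2 = A·v_1 = (4, -6, -2).
v_3 = A·v_2 = (-12, 10, 6).
v_4 = A·v_3 = (20, -22, -10).

v_4 = (20, -22, -10)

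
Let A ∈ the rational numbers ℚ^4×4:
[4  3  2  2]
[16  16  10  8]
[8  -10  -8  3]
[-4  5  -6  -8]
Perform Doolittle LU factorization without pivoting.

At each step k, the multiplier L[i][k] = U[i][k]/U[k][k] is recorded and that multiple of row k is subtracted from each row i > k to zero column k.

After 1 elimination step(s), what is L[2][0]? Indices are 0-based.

Step 1: pivot at (0,0) is 4.
  row1 ← row1 − (4)·row0  ⇒  L[1][0]=4, U row1=(0, 4, 2, 0)
  row2 ← row2 − (2)·row0  ⇒  L[2][0]=2, U row2=(0, -16, -12, -1)
  row3 ← row3 − (-1)·row0  ⇒  L[3][0]=-1, U row3=(0, 8, -4, -6)

L[2][0] = 2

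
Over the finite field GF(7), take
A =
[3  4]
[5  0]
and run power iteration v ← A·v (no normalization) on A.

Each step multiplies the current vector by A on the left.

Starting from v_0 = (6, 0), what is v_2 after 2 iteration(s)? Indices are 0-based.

v_2 = (6, 6)

v_0 = (6, 0).
v_1 = A·v_0 = (4, 2).
v_2 = A·v_1 = (6, 6).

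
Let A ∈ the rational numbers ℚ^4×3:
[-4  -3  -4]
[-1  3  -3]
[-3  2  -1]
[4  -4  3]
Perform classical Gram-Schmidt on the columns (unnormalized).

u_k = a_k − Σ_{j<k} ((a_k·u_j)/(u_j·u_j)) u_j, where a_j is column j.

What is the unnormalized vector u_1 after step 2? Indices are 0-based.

Step 1: u_0 = a_0 = (-4, -1, -3, 4).
Step 2: u_1 = a_1 − (-13/42)·u_0 = (-89/21, 113/42, 15/14, -58/21).

u_1 = (-89/21, 113/42, 15/14, -58/21)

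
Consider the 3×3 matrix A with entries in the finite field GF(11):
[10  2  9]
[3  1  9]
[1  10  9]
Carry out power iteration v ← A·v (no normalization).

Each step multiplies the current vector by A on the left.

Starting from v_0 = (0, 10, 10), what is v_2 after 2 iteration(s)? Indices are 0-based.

v_2 = (7, 6, 4)

v_0 = (0, 10, 10).
v_1 = A·v_0 = (0, 1, 3).
v_2 = A·v_1 = (7, 6, 4).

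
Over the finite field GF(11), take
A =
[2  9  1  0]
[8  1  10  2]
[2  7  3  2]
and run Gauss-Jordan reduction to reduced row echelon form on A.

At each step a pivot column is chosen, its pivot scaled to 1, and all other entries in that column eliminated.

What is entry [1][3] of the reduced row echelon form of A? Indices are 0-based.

pivot(0,0)=2: scale R0 → (1, 10, 6, 0)
  clear (1,0): R1 −= (8)R0 → (0, 9, 6, 2)
  clear (2,0): R2 −= (2)R0 → (0, 9, 2, 2)
pivot(1,1)=9: scale R1 → (0, 1, 8, 10)
  clear (0,1): R0 −= (10)R1 → (1, 0, 3, 10)
  clear (2,1): R2 −= (9)R1 → (0, 0, 7, 0)
pivot(2,2)=7: scale R2 → (0, 0, 1, 0)
  clear (0,2): R0 −= (3)R2 → (1, 0, 0, 10)
  clear (1,2): R1 −= (8)R2 → (0, 1, 0, 10)

M[1][3] = 10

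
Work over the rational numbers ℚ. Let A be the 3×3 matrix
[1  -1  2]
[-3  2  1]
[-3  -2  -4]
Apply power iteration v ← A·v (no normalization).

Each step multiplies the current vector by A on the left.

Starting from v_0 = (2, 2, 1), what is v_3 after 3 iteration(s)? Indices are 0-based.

v_3 = (101, 83, -89)

v_0 = (2, 2, 1).
v_1 = A·v_0 = (2, -1, -14).
v_2 = A·v_1 = (-25, -22, 52).
v_3 = A·v_2 = (101, 83, -89).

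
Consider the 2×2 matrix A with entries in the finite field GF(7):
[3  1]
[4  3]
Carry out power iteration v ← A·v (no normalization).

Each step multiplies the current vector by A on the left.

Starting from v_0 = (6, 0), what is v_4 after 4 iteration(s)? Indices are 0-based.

v_0 = (6, 0).
v_1 = A·v_0 = (4, 3).
v_2 = A·v_1 = (1, 4).
v_3 = A·v_2 = (0, 2).
v_4 = A·v_3 = (2, 6).

v_4 = (2, 6)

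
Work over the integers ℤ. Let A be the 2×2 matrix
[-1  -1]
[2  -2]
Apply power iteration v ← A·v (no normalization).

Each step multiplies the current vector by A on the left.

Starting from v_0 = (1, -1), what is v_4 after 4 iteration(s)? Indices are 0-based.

v_0 = (1, -1).
v_1 = A·v_0 = (0, 4).
v_2 = A·v_1 = (-4, -8).
v_3 = A·v_2 = (12, 8).
v_4 = A·v_3 = (-20, 8).

v_4 = (-20, 8)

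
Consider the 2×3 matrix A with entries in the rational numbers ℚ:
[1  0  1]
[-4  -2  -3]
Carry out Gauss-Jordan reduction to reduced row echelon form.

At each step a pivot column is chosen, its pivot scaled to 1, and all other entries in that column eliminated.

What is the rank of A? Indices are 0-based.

rank = 2

step 1: normalize row 0 (÷1) = (1, 0, 1)
  row 1: subtract -4×row0 = (0, -2, 1)
step 2: normalize row 1 (÷-2) = (0, 1, -1/2)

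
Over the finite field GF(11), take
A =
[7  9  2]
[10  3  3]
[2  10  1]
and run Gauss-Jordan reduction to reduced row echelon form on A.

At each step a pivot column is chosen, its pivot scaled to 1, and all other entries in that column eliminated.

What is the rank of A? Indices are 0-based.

rank = 3

pivot(0,0)=7: scale R0 → (1, 6, 5)
  clear (1,0): R1 −= (10)R0 → (0, 9, 8)
  clear (2,0): R2 −= (2)R0 → (0, 9, 2)
pivot(1,1)=9: scale R1 → (0, 1, 7)
  clear (0,1): R0 −= (6)R1 → (1, 0, 7)
  clear (2,1): R2 −= (9)R1 → (0, 0, 5)
pivot(2,2)=5: scale R2 → (0, 0, 1)
  clear (0,2): R0 −= (7)R2 → (1, 0, 0)
  clear (1,2): R1 −= (7)R2 → (0, 1, 0)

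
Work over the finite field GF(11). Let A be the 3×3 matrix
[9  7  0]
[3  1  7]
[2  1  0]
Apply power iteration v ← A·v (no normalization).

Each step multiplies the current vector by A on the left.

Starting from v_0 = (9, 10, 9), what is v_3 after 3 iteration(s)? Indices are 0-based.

v_3 = (3, 5, 5)

v_0 = (9, 10, 9).
v_1 = A·v_0 = (8, 1, 6).
v_2 = A·v_1 = (2, 1, 6).
v_3 = A·v_2 = (3, 5, 5).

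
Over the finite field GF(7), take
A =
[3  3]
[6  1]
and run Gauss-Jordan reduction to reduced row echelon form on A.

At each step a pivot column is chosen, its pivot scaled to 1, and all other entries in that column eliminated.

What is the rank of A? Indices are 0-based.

[1] R0 /= 3  ⇒  (1, 1)
     R1 -= 6·R0  ⇒  (0, 2)
[2] R1 /= 2  ⇒  (0, 1)
     R0 -= 1·R1  ⇒  (1, 0)

rank = 2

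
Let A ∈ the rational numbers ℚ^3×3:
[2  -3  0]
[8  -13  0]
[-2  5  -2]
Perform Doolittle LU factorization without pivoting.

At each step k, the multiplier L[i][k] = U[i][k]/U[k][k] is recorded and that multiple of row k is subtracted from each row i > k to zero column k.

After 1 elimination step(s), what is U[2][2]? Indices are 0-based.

Step 1: pivot at (0,0) is 2.
  row1 ← row1 − (4)·row0  ⇒  L[1][0]=4, U row1=(0, -1, 0)
  row2 ← row2 − (-1)·row0  ⇒  L[2][0]=-1, U row2=(0, 2, -2)

U[2][2] = -2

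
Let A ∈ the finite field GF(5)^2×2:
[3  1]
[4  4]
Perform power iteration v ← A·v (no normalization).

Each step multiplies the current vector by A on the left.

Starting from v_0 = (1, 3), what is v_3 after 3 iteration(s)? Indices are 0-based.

v_3 = (0, 3)

v_0 = (1, 3).
v_1 = A·v_0 = (1, 1).
v_2 = A·v_1 = (4, 3).
v_3 = A·v_2 = (0, 3).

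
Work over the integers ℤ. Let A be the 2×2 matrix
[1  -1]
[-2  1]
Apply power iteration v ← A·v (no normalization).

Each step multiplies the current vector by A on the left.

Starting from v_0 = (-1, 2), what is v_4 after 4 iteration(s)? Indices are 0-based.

v_4 = (-41, 58)

v_0 = (-1, 2).
v_1 = A·v_0 = (-3, 4).
v_2 = A·v_1 = (-7, 10).
v_3 = A·v_2 = (-17, 24).
v_4 = A·v_3 = (-41, 58).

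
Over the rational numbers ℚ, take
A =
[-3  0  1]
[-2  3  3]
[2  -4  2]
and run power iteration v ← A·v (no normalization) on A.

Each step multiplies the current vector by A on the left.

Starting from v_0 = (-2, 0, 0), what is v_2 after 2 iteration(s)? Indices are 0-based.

v_2 = (-22, -12, -12)

v_0 = (-2, 0, 0).
v_1 = A·v_0 = (6, 4, -4).
v_2 = A·v_1 = (-22, -12, -12).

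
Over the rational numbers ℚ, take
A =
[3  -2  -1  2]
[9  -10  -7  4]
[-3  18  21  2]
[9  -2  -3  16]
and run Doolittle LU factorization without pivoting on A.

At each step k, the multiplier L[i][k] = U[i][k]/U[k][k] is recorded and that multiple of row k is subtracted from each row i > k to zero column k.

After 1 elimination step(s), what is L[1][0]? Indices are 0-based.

L[1][0] = 3

[col 0] pivot 3
  R1 -= 3*R0 → (0, -4, -4, -2)  (L[1][0] := 3)
  R2 -= -1*R0 → (0, 16, 20, 4)  (L[2][0] := -1)
  R3 -= 3*R0 → (0, 4, 0, 10)  (L[3][0] := 3)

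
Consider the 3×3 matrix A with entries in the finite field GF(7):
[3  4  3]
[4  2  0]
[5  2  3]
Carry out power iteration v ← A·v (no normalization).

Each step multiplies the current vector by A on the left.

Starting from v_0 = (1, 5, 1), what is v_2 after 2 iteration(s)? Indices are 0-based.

v_2 = (6, 6, 2)

v_0 = (1, 5, 1).
v_1 = A·v_0 = (5, 0, 4).
v_2 = A·v_1 = (6, 6, 2).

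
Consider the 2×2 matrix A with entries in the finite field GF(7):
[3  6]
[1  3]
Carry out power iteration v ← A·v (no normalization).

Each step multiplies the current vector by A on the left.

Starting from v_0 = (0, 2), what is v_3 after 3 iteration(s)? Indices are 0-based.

v_0 = (0, 2).
v_1 = A·v_0 = (5, 6).
v_2 = A·v_1 = (2, 2).
v_3 = A·v_2 = (4, 1).

v_3 = (4, 1)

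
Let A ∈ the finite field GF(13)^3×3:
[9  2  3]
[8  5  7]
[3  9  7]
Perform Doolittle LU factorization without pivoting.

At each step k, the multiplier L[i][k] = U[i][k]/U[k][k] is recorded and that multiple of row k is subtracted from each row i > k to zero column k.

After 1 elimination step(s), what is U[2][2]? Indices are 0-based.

U[2][2] = 6

Step 1: pivot at (0,0) is 9.
  row1 ← row1 − (11)·row0  ⇒  L[1][0]=11, U row1=(0, 9, 0)
  row2 ← row2 − (9)·row0  ⇒  L[2][0]=9, U row2=(0, 4, 6)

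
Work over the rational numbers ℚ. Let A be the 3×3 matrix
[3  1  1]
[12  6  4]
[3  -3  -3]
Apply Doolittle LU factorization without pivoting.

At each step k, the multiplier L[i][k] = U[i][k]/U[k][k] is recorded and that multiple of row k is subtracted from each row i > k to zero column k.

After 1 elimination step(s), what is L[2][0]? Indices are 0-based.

Step 1: pivot at (0,0) is 3.
  row1 ← row1 − (4)·row0  ⇒  L[1][0]=4, U row1=(0, 2, 0)
  row2 ← row2 − (1)·row0  ⇒  L[2][0]=1, U row2=(0, -4, -4)

L[2][0] = 1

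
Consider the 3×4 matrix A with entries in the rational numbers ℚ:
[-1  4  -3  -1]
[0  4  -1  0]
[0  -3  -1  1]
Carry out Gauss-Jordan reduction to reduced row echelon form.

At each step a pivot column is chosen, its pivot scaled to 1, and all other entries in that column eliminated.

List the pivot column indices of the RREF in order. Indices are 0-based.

pivot columns: 0, 1, 2

pivot(0,0)=-1: scale R0 → (1, -4, 3, 1)
pivot(1,1)=4: scale R1 → (0, 1, -1/4, 0)
  clear (0,1): R0 −= (-4)R1 → (1, 0, 2, 1)
  clear (2,1): R2 −= (-3)R1 → (0, 0, -7/4, 1)
pivot(2,2)=-7/4: scale R2 → (0, 0, 1, -4/7)
  clear (0,2): R0 −= (2)R2 → (1, 0, 0, 15/7)
  clear (1,2): R1 −= (-1/4)R2 → (0, 1, 0, -1/7)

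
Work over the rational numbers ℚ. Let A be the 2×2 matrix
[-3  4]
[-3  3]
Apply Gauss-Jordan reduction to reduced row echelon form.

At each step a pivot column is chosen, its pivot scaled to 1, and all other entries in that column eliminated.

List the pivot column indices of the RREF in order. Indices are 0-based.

pivot columns: 0, 1

pivot(0,0)=-3: scale R0 → (1, -4/3)
  clear (1,0): R1 −= (-3)R0 → (0, -1)
pivot(1,1)=-1: scale R1 → (0, 1)
  clear (0,1): R0 −= (-4/3)R1 → (1, 0)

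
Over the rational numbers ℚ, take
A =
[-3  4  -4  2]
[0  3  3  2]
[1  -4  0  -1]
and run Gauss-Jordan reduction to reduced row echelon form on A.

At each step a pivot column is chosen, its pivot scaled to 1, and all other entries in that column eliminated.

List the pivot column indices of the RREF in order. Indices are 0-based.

pivot(0,0)=-3: scale R0 → (1, -4/3, 4/3, -2/3)
  clear (2,0): R2 −= (1)R0 → (0, -8/3, -4/3, -1/3)
pivot(1,1)=3: scale R1 → (0, 1, 1, 2/3)
  clear (0,1): R0 −= (-4/3)R1 → (1, 0, 8/3, 2/9)
  clear (2,1): R2 −= (-8/3)R1 → (0, 0, 4/3, 13/9)
pivot(2,2)=4/3: scale R2 → (0, 0, 1, 13/12)
  clear (0,2): R0 −= (8/3)R2 → (1, 0, 0, -8/3)
  clear (1,2): R1 −= (1)R2 → (0, 1, 0, -5/12)

pivot columns: 0, 1, 2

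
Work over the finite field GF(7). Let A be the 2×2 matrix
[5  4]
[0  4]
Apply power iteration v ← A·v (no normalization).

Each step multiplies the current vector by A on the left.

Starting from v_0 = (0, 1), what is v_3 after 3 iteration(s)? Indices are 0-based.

v_3 = (6, 1)

v_0 = (0, 1).
v_1 = A·v_0 = (4, 4).
v_2 = A·v_1 = (1, 2).
v_3 = A·v_2 = (6, 1).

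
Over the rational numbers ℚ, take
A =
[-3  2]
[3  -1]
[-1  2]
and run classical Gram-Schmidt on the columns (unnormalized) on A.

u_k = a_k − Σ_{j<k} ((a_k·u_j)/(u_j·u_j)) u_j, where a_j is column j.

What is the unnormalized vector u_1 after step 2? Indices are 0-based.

Step 1: u_0 = a_0 = (-3, 3, -1).
Step 2: u_1 = a_1 − (-11/19)·u_0 = (5/19, 14/19, 27/19).

u_1 = (5/19, 14/19, 27/19)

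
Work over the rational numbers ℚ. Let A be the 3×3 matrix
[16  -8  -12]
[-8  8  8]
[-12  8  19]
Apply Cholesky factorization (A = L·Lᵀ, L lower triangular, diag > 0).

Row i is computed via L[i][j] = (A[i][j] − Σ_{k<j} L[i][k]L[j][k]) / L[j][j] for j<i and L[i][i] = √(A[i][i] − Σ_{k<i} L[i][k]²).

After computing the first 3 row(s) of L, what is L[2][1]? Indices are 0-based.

L[2][1] = 1

Step 1: L[0][0] = √(16) = 4.
  L[1][0] = (-8) / L[0][0] = -2.
Step 2: L[1][1] = √(4) = 2.
  L[2][0] = (-12) / L[0][0] = -3.
  L[2][1] = (2) / L[1][1] = 1.
Step 3: L[2][2] = √(9) = 3.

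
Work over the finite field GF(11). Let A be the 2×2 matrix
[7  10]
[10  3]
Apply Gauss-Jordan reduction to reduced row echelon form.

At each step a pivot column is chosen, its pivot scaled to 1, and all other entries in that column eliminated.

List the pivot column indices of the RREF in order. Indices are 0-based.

step 1: normalize row 0 (÷7) = (1, 3)
  row 1: subtract 10×row0 = (0, 6)
step 2: normalize row 1 (÷6) = (0, 1)
  row 0: subtract 3×row1 = (1, 0)

pivot columns: 0, 1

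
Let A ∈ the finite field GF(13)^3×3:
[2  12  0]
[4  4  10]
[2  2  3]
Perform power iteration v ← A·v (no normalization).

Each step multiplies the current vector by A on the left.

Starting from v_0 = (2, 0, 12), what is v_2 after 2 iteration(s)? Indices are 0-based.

v_0 = (2, 0, 12).
v_1 = A·v_0 = (4, 11, 1).
v_2 = A·v_1 = (10, 5, 7).

v_2 = (10, 5, 7)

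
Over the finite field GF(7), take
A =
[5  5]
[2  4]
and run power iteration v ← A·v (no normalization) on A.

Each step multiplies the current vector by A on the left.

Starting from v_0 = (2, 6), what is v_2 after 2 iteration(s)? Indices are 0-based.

v_2 = (4, 3)

v_0 = (2, 6).
v_1 = A·v_0 = (5, 0).
v_2 = A·v_1 = (4, 3).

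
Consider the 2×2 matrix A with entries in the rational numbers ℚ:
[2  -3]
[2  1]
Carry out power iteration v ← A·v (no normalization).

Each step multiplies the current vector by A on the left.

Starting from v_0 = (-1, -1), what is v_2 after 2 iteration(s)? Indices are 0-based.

v_2 = (11, -1)

v_0 = (-1, -1).
v_1 = A·v_0 = (1, -3).
v_2 = A·v_1 = (11, -1).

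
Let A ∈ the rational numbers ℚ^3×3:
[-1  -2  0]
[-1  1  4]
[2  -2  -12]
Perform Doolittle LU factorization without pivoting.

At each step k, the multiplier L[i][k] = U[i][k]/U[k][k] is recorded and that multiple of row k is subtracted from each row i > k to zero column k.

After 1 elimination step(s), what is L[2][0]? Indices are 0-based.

L[2][0] = -2

k=0: U[0][0]=-1
  eliminate (1,0): mult=1, new row 1: (0, 3, 4); set L[1][0]=1
  eliminate (2,0): mult=-2, new row 2: (0, -6, -12); set L[2][0]=-2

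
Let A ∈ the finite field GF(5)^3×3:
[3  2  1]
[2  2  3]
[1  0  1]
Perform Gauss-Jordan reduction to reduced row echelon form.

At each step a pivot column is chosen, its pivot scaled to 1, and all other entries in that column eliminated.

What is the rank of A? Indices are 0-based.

rank = 3

pivot(0,0)=3: scale R0 → (1, 4, 2)
  clear (1,0): R1 −= (2)R0 → (0, 4, 4)
  clear (2,0): R2 −= (1)R0 → (0, 1, 4)
pivot(1,1)=4: scale R1 → (0, 1, 1)
  clear (0,1): R0 −= (4)R1 → (1, 0, 3)
  clear (2,1): R2 −= (1)R1 → (0, 0, 3)
pivot(2,2)=3: scale R2 → (0, 0, 1)
  clear (0,2): R0 −= (3)R2 → (1, 0, 0)
  clear (1,2): R1 −= (1)R2 → (0, 1, 0)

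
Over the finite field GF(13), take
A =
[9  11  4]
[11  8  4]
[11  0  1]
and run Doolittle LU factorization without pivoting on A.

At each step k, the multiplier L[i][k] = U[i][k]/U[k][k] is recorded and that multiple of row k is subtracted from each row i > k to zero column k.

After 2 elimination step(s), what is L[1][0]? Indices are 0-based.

L[1][0] = 7

Step 1: pivot at (0,0) is 9.
  row1 ← row1 − (7)·row0  ⇒  L[1][0]=7, U row1=(0, 9, 2)
  row2 ← row2 − (7)·row0  ⇒  L[2][0]=7, U row2=(0, 1, 12)
Step 2: pivot at (1,1) is 9.
  row2 ← row2 − (3)·row1  ⇒  L[2][1]=3, U row2=(0, 0, 6)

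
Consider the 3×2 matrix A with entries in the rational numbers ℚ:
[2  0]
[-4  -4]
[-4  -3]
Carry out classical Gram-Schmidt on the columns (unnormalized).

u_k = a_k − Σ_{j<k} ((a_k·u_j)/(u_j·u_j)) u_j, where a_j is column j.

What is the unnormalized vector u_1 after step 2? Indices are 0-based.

u_1 = (-14/9, -8/9, 1/9)

Step 1: u_0 = a_0 = (2, -4, -4).
Step 2: u_1 = a_1 − (7/9)·u_0 = (-14/9, -8/9, 1/9).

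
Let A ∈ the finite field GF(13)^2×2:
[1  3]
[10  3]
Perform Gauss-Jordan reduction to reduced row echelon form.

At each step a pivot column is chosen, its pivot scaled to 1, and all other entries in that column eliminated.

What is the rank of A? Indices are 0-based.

rank = 2

pivot(0,0)=1: scale R0 → (1, 3)
  clear (1,0): R1 −= (10)R0 → (0, 12)
pivot(1,1)=12: scale R1 → (0, 1)
  clear (0,1): R0 −= (3)R1 → (1, 0)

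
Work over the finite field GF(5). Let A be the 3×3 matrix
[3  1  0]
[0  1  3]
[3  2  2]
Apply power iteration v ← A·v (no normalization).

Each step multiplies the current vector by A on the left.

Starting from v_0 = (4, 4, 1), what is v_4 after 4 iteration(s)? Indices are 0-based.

v_4 = (0, 0, 2)

v_0 = (4, 4, 1).
v_1 = A·v_0 = (1, 2, 2).
v_2 = A·v_1 = (0, 3, 1).
v_3 = A·v_2 = (3, 1, 3).
v_4 = A·v_3 = (0, 0, 2).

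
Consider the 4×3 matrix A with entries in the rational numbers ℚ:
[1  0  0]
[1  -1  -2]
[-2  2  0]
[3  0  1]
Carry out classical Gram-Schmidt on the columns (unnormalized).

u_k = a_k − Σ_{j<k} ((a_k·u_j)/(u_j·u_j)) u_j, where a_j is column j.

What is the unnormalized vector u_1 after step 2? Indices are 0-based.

Step 1: u_0 = a_0 = (1, 1, -2, 3).
Step 2: u_1 = a_1 − (-1/3)·u_0 = (1/3, -2/3, 4/3, 1).

u_1 = (1/3, -2/3, 4/3, 1)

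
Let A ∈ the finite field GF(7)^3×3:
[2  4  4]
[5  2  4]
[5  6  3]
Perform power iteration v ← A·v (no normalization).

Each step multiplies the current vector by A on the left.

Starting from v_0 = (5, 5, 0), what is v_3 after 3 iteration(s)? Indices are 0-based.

v_0 = (5, 5, 0).
v_1 = A·v_0 = (2, 0, 6).
v_2 = A·v_1 = (0, 6, 0).
v_3 = A·v_2 = (3, 5, 1).

v_3 = (3, 5, 1)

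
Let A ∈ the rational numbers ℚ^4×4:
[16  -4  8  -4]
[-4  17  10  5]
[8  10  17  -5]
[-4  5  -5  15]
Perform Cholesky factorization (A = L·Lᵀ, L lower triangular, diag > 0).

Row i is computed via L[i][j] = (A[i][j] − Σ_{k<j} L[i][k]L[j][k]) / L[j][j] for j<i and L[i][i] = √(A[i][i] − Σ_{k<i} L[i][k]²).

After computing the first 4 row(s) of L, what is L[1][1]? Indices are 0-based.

Step 1: L[0][0] = √(16) = 4.
  L[1][0] = (-4) / L[0][0] = -1.
Step 2: L[1][1] = √(16) = 4.
  L[2][0] = (8) / L[0][0] = 2.
  L[2][1] = (12) / L[1][1] = 3.
Step 3: L[2][2] = √(4) = 2.
  L[3][0] = (-4) / L[0][0] = -1.
  L[3][1] = (4) / L[1][1] = 1.
  L[3][2] = (-6) / L[2][2] = -3.
Step 4: L[3][3] = √(4) = 2.

L[1][1] = 4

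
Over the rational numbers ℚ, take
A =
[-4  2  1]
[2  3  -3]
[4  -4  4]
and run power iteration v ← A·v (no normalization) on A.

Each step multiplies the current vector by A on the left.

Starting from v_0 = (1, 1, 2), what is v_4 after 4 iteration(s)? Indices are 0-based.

v_4 = (90, -1443, 1644)

v_0 = (1, 1, 2).
v_1 = A·v_0 = (0, -1, 8).
v_2 = A·v_1 = (6, -27, 36).
v_3 = A·v_2 = (-42, -177, 276).
v_4 = A·v_3 = (90, -1443, 1644).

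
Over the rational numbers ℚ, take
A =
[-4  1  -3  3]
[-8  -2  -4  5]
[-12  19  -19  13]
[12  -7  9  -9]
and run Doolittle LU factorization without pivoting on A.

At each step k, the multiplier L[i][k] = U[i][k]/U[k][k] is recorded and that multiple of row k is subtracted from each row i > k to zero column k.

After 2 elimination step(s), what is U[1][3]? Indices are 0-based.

U[1][3] = -1

k=0: U[0][0]=-4
  eliminate (1,0): mult=2, new row 1: (0, -4, 2, -1); set L[1][0]=2
  eliminate (2,0): mult=3, new row 2: (0, 16, -10, 4); set L[2][0]=3
  eliminate (3,0): mult=-3, new row 3: (0, -4, 0, 0); set L[3][0]=-3
k=1: U[1][1]=-4
  eliminate (2,1): mult=-4, new row 2: (0, 0, -2, 0); set L[2][1]=-4
  eliminate (3,1): mult=1, new row 3: (0, 0, -2, 1); set L[3][1]=1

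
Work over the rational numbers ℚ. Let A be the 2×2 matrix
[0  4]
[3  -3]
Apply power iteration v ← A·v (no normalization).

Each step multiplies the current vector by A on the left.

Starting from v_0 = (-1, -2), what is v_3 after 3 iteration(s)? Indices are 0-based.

v_3 = (-132, 135)

v_0 = (-1, -2).
v_1 = A·v_0 = (-8, 3).
v_2 = A·v_1 = (12, -33).
v_3 = A·v_2 = (-132, 135).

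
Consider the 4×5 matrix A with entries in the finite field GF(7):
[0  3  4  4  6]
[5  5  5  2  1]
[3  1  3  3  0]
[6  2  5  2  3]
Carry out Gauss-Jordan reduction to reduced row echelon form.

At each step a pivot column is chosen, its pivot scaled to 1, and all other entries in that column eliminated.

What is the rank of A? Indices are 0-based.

rank = 4

pivot(0,0): swap R0↔R1
pivot(0,0)=5: scale R0 → (1, 1, 1, 6, 3)
  clear (2,0): R2 −= (3)R0 → (0, 5, 0, 6, 5)
  clear (3,0): R3 −= (6)R0 → (0, 3, 6, 1, 6)
pivot(1,1)=3: scale R1 → (0, 1, 6, 6, 2)
  clear (0,1): R0 −= (1)R1 → (1, 0, 2, 0, 1)
  clear (2,1): R2 −= (5)R1 → (0, 0, 5, 4, 2)
  clear (3,1): R3 −= (3)R1 → (0, 0, 2, 4, 0)
pivot(2,2)=5: scale R2 → (0, 0, 1, 5, 6)
  clear (0,2): R0 −= (2)R2 → (1, 0, 0, 4, 3)
  clear (1,2): R1 −= (6)R2 → (0, 1, 0, 4, 1)
  clear (3,2): R3 −= (2)R2 → (0, 0, 0, 1, 2)
pivot(3,3)=1: scale R3 → (0, 0, 0, 1, 2)
  clear (0,3): R0 −= (4)R3 → (1, 0, 0, 0, 2)
  clear (1,3): R1 −= (4)R3 → (0, 1, 0, 0, 0)
  clear (2,3): R2 −= (5)R3 → (0, 0, 1, 0, 3)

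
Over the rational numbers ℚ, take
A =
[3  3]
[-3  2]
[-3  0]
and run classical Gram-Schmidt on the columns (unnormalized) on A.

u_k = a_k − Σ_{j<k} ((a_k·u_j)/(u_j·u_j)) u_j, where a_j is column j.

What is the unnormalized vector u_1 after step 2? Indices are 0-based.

Step 1: u_0 = a_0 = (3, -3, -3).
Step 2: u_1 = a_1 − (1/9)·u_0 = (8/3, 7/3, 1/3).

u_1 = (8/3, 7/3, 1/3)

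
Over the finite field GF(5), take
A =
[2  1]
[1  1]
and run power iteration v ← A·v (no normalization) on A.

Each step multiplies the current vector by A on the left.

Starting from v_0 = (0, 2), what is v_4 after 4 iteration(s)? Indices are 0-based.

v_0 = (0, 2).
v_1 = A·v_0 = (2, 2).
v_2 = A·v_1 = (1, 4).
v_3 = A·v_2 = (1, 0).
v_4 = A·v_3 = (2, 1).

v_4 = (2, 1)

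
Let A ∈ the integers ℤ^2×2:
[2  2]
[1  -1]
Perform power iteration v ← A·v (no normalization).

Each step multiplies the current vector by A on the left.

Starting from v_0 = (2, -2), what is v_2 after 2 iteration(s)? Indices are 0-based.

v_0 = (2, -2).
v_1 = A·v_0 = (0, 4).
v_2 = A·v_1 = (8, -4).

v_2 = (8, -4)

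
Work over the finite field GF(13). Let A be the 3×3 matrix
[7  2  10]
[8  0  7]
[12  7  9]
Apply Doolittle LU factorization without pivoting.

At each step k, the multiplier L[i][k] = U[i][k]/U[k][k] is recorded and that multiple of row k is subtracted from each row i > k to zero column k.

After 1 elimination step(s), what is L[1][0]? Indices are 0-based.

[col 0] pivot 7
  R1 -= 3*R0 → (0, 7, 3)  (L[1][0] := 3)
  R2 -= 11*R0 → (0, 11, 3)  (L[2][0] := 11)

L[1][0] = 3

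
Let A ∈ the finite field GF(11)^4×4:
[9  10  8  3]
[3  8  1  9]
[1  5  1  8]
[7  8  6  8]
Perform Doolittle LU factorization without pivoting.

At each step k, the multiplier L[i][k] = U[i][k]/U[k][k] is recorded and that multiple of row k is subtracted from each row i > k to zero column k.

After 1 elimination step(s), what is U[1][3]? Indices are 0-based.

U[1][3] = 8

Step 1: pivot at (0,0) is 9.
  row1 ← row1 − (4)·row0  ⇒  L[1][0]=4, U row1=(0, 1, 2, 8)
  row2 ← row2 − (5)·row0  ⇒  L[2][0]=5, U row2=(0, 10, 5, 4)
  row3 ← row3 − (2)·row0  ⇒  L[3][0]=2, U row3=(0, 10, 1, 2)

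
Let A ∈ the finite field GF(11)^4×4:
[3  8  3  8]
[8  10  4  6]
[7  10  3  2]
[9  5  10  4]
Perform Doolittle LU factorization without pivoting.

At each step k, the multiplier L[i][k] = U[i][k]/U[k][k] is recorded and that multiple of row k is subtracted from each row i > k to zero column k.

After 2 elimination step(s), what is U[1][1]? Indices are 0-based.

U[1][1] = 7

[col 0] pivot 3
  R1 -= 10*R0 → (0, 7, 7, 3)  (L[1][0] := 10)
  R2 -= 6*R0 → (0, 6, 7, 9)  (L[2][0] := 6)
  R3 -= 3*R0 → (0, 3, 1, 2)  (L[3][0] := 3)
[col 1] pivot 7
  R2 -= 4*R1 → (0, 0, 1, 8)  (L[2][1] := 4)
  R3 -= 2*R1 → (0, 0, 9, 7)  (L[3][1] := 2)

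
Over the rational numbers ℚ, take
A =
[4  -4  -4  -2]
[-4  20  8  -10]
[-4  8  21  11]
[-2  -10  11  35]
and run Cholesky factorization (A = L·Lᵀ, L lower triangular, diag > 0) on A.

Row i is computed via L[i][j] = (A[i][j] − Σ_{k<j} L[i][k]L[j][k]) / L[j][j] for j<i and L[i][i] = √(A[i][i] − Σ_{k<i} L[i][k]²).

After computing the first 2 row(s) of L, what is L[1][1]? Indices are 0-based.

L[1][1] = 4

Step 1: L[0][0] = √(4) = 2.
  L[1][0] = (-4) / L[0][0] = -2.
Step 2: L[1][1] = √(16) = 4.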